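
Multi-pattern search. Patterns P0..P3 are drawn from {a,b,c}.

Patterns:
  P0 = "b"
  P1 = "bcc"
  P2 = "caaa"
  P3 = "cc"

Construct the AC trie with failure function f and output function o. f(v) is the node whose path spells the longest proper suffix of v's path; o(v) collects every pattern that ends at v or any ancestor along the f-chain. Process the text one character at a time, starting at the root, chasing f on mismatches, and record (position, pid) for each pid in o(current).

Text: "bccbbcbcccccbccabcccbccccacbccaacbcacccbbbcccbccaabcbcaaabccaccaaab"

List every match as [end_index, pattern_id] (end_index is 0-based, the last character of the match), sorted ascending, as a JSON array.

Construct AC machine:
Trie (insert patterns):
  0='ε' goto b→1 c→4
  1='b' goto c→2  [P0 ends]
  2='bc' goto c→3
  3='bcc' goto ·  [P1 ends]
  4='c' goto a→5 c→8
  5='ca' goto a→6
  6='caa' goto a→7
  7='caaa' goto ·  [P2 ends]
  8='cc' goto ·  [P3 ends]

Failure links (BFS by depth):
  n1('b'): parent n0 fail=0; on 'b' 0 → fail=0;  out {0}∪∅={0}
  n4('c'): parent n0 fail=0; on 'c' 0 → fail=0;  out ∅∪∅=∅
  n2('bc'): parent n1 fail=0; on 'c' 0 → fail=4;  out ∅∪∅=∅
  n5('ca'): parent n4 fail=0; on 'a' 0 → fail=0;  out ∅∪∅=∅
  n8('cc'): parent n4 fail=0; on 'c' 0 → fail=4;  out {3}∪∅={3}
  n3('bcc'): parent n2 fail=4; on 'c' 4 → fail=8;  out {1}∪{3}={1,3}
  n6('caa'): parent n5 fail=0; on 'a' 0 → fail=0;  out ∅∪∅=∅
  n7('caaa'): parent n6 fail=0; on 'a' 0 → fail=0;  out {2}∪∅={2}

Text stream:
pos 0 'b': at 1  ** P0@[0:0]
pos 1 'c': at 2
pos 2 'c': at 3  ** P1@[0:2],P3@[1:2]
pos 3 'b': at 1 (via fail)  ** P0@[3:3]
pos 4 'b': at 1 (via fail)  ** P0@[4:4]
pos 5 'c': at 2
pos 6 'b': at 1 (via fail)  ** P0@[6:6]
pos 7 'c': at 2
pos 8 'c': at 3  ** P1@[6:8],P3@[7:8]
pos 9 'c': at 8 (via fail)  ** P3@[8:9]
pos 10 'c': at 8 (via fail)  ** P3@[9:10]
pos 11 'c': at 8 (via fail)  ** P3@[10:11]
pos 12 'b': at 1 (via fail)  ** P0@[12:12]
pos 13 'c': at 2
pos 14 'c': at 3  ** P1@[12:14],P3@[13:14]
pos 15 'a': at 5 (via fail)
pos 16 'b': at 1 (via fail)  ** P0@[16:16]
pos 17 'c': at 2
pos 18 'c': at 3  ** P1@[16:18],P3@[17:18]
pos 19 'c': at 8 (via fail)  ** P3@[18:19]
pos 20 'b': at 1 (via fail)  ** P0@[20:20]
pos 21 'c': at 2
pos 22 'c': at 3  ** P1@[20:22],P3@[21:22]
pos 23 'c': at 8 (via fail)  ** P3@[22:23]
pos 24 'c': at 8 (via fail)  ** P3@[23:24]
pos 25 'a': at 5 (via fail)
pos 26 'c': at 4 (via fail)
pos 27 'b': at 1 (via fail)  ** P0@[27:27]
pos 28 'c': at 2
pos 29 'c': at 3  ** P1@[27:29],P3@[28:29]
pos 30 'a': at 5 (via fail)
pos 31 'a': at 6
pos 32 'c': at 4 (via fail)
pos 33 'b': at 1 (via fail)  ** P0@[33:33]
pos 34 'c': at 2
pos 35 'a': at 5 (via fail)
pos 36 'c': at 4 (via fail)
pos 37 'c': at 8  ** P3@[36:37]
pos 38 'c': at 8 (via fail)  ** P3@[37:38]
pos 39 'b': at 1 (via fail)  ** P0@[39:39]
pos 40 'b': at 1 (via fail)  ** P0@[40:40]
pos 41 'b': at 1 (via fail)  ** P0@[41:41]
pos 42 'c': at 2
pos 43 'c': at 3  ** P1@[41:43],P3@[42:43]
pos 44 'c': at 8 (via fail)  ** P3@[43:44]
pos 45 'b': at 1 (via fail)  ** P0@[45:45]
pos 46 'c': at 2
pos 47 'c': at 3  ** P1@[45:47],P3@[46:47]
pos 48 'a': at 5 (via fail)
pos 49 'a': at 6
pos 50 'b': at 1 (via fail)  ** P0@[50:50]
pos 51 'c': at 2
pos 52 'b': at 1 (via fail)  ** P0@[52:52]
pos 53 'c': at 2
pos 54 'a': at 5 (via fail)
pos 55 'a': at 6
pos 56 'a': at 7  ** P2@[53:56]
pos 57 'b': at 1 (via fail)  ** P0@[57:57]
pos 58 'c': at 2
pos 59 'c': at 3  ** P1@[57:59],P3@[58:59]
pos 60 'a': at 5 (via fail)
pos 61 'c': at 4 (via fail)
pos 62 'c': at 8  ** P3@[61:62]
pos 63 'a': at 5 (via fail)
pos 64 'a': at 6
pos 65 'a': at 7  ** P2@[62:65]
pos 66 'b': at 1 (via fail)  ** P0@[66:66]

All matches (sorted): [[0,0],[2,1],[2,3],[3,0],[4,0],[6,0],[8,1],[8,3],[9,3],[10,3],[11,3],[12,0],[14,1],[14,3],[16,0],[18,1],[18,3],[19,3],[20,0],[22,1],[22,3],[23,3],[24,3],[27,0],[29,1],[29,3],[33,0],[37,3],[38,3],[39,0],[40,0],[41,0],[43,1],[43,3],[44,3],[45,0],[47,1],[47,3],[50,0],[52,0],[56,2],[57,0],[59,1],[59,3],[62,3],[65,2],[66,0]]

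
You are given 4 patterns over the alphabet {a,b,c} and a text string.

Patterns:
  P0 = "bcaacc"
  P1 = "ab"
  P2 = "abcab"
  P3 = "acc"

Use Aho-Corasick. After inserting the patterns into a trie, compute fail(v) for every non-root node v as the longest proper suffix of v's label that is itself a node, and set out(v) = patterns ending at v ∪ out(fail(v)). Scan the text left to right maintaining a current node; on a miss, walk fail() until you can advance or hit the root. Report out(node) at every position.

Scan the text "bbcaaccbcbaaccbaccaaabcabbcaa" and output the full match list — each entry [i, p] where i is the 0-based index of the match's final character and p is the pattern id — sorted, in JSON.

Construct AC machine:
Trie (insert patterns):
  0='ε' goto a→7 b→1
  1='b' goto c→2
  2='bc' goto a→3
  3='bca' goto a→4
  4='bcaa' goto c→5
  5='bcaac' goto c→6
  6='bcaacc' goto ·  [P0 ends]
  7='a' goto b→8 c→12
  8='ab' goto c→9  [P1 ends]
  9='abc' goto a→10
  10='abca' goto b→11
  11='abcab' goto ·  [P2 ends]
  12='ac' goto c→13
  13='acc' goto ·  [P3 ends]

Failure links (BFS by depth):
  n1('b'): parent n0 fail=0; on 'b' 0 → fail=0;  out ∅∪∅=∅
  n7('a'): parent n0 fail=0; on 'a' 0 → fail=0;  out ∅∪∅=∅
  n2('bc'): parent n1 fail=0; on 'c' 0 → fail=0;  out ∅∪∅=∅
  n8('ab'): parent n7 fail=0; on 'b' 0 → fail=1;  out {1}∪∅={1}
  n12('ac'): parent n7 fail=0; on 'c' 0 → fail=0;  out ∅∪∅=∅
  n3('bca'): parent n2 fail=0; on 'a' 0 → fail=7;  out ∅∪∅=∅
  n9('abc'): parent n8 fail=1; on 'c' 1 → fail=2;  out ∅∪∅=∅
  n13('acc'): parent n12 fail=0; on 'c' 0 → fail=0;  out {3}∪∅={3}
  n4('bcaa'): parent n3 fail=7; on 'a' 7→0 → fail=7;  out ∅∪∅=∅
  n10('abca'): parent n9 fail=2; on 'a' 2 → fail=3;  out ∅∪∅=∅
  n5('bcaac'): parent n4 fail=7; on 'c' 7 → fail=12;  out ∅∪∅=∅
  n11('abcab'): parent n10 fail=3; on 'b' 3→7 → fail=8;  out {2}∪{1}={1,2}
  n6('bcaacc'): parent n5 fail=12; on 'c' 12 → fail=13;  out {0}∪{3}={0,3}

Text stream:
pos 0 'b': at 1
pos 1 'b': at 1 ·f
pos 2 'c': at 2
pos 3 'a': at 3
pos 4 'a': at 4
pos 5 'c': at 5
pos 6 'c': at 6  emit P0@[1:6],P3@[4:6]
pos 7 'b': at 1 ·f
pos 8 'c': at 2
pos 9 'b': at 1 ·f
pos 10 'a': at 7 ·f
pos 11 'a': at 7 ·f
pos 12 'c': at 12
pos 13 'c': at 13  emit P3@[11:13]
pos 14 'b': at 1 ·f
pos 15 'a': at 7 ·f
pos 16 'c': at 12
pos 17 'c': at 13  emit P3@[15:17]
pos 18 'a': at 7 ·f
pos 19 'a': at 7 ·f
pos 20 'a': at 7 ·f
pos 21 'b': at 8  emit P1@[20:21]
pos 22 'c': at 9
pos 23 'a': at 10
pos 24 'b': at 11  emit P1@[23:24],P2@[20:24]
pos 25 'b': at 1 ·f
pos 26 'c': at 2
pos 27 'a': at 3
pos 28 'a': at 4

Result: [[6,0],[6,3],[13,3],[17,3],[21,1],[24,1],[24,2]]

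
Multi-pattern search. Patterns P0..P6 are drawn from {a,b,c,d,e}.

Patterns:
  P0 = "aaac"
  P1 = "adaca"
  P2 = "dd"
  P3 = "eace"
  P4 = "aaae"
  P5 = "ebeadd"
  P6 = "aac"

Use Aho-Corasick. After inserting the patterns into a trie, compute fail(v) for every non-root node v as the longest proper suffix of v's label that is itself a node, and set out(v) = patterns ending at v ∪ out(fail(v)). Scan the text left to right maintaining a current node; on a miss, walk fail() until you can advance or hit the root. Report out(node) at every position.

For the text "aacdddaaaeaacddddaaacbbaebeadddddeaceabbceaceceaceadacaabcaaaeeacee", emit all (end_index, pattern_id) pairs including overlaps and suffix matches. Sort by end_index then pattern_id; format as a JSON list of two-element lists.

Construct AC machine:
Trie nodes:
  0='ε' goto a→1 d→9 e→11
  1='a' goto a→2 d→5
  2='aa' goto a→3 c→21
  3='aaa' goto c→4 e→15
  4='aaac' goto ·  ←P0
  5='ad' goto a→6
  6='ada' goto c→7
  7='adac' goto a→8
  8='adaca' goto ·  ←P1
  9='d' goto d→10
  10='dd' goto ·  ←P2
  11='e' goto a→12 b→16
  12='ea' goto c→13
  13='eac' goto e→14
  14='eace' goto ·  ←P3
  15='aaae' goto ·  ←P4
  16='eb' goto e→17
  17='ebe' goto a→18
  18='ebea' goto d→19
  19='ebead' goto d→20
  20='ebeadd' goto ·  ←P5
  21='aac' goto ·  ←P6

BFS fail/out derivation:
  n1('a'): parent n0 fail=0; on 'a' 0 → fail=0;  out ∅∪∅=∅
  n9('d'): parent n0 fail=0; on 'd' 0 → fail=0;  out ∅∪∅=∅
  n11('e'): parent n0 fail=0; on 'e' 0 → fail=0;  out ∅∪∅=∅
  n2('aa'): parent n1 fail=0; on 'a' 0 → fail=1;  out ∅∪∅=∅
  n5('ad'): parent n1 fail=0; on 'd' 0 → fail=9;  out ∅∪∅=∅
  n10('dd'): parent n9 fail=0; on 'd' 0 → fail=9;  out {2}∪∅={2}
  n12('ea'): parent n11 fail=0; on 'a' 0 → fail=1;  out ∅∪∅=∅
  n16('eb'): parent n11 fail=0; on 'b' 0 → fail=0;  out ∅∪∅=∅
  n3('aaa'): parent n2 fail=1; on 'a' 1 → fail=2;  out ∅∪∅=∅
  n6('ada'): parent n5 fail=9; on 'a' 9→0 → fail=1;  out ∅∪∅=∅
  n13('eac'): parent n12 fail=1; on 'c' 1→0 → fail=0;  out ∅∪∅=∅
  n17('ebe'): parent n16 fail=0; on 'e' 0 → fail=11;  out ∅∪∅=∅
  n21('aac'): parent n2 fail=1; on 'c' 1→0 → fail=0;  out {6}∪∅={6}
  n4('aaac'): parent n3 fail=2; on 'c' 2 → fail=21;  out {0}∪{6}={0,6}
  n7('adac'): parent n6 fail=1; on 'c' 1→0 → fail=0;  out ∅∪∅=∅
  n14('eace'): parent n13 fail=0; on 'e' 0 → fail=11;  out {3}∪∅={3}
  n15('aaae'): parent n3 fail=2; on 'e' 2→1→0 → fail=11;  out {4}∪∅={4}
  n18('ebea'): parent n17 fail=11; on 'a' 11 → fail=12;  out ∅∪∅=∅
  n8('adaca'): parent n7 fail=0; on 'a' 0 → fail=1;  out {1}∪∅={1}
  n19('ebead'): parent n18 fail=12; on 'd' 12→1 → fail=5;  out ∅∪∅=∅
  n20('ebeadd'): parent n19 fail=5; on 'd' 5→9 → fail=10;  out {5}∪{2}={2,5}

Run:
[0] read 'a'  n0⇒n1
[1] read 'a'  n1⇒n2
[2] read 'c'  n2⇒n21  → match P6@[0:2]
[3] read 'd'  n21⇒n9 ·f
[4] read 'd'  n9⇒n10  → match P2@[3:4]
[5] read 'd'  n10⇒n10 ·f  → match P2@[4:5]
[6] read 'a'  n10⇒n1 ·f
[7] read 'a'  n1⇒n2
[8] read 'a'  n2⇒n3
[9] read 'e'  n3⇒n15  → match P4@[6:9]
[10] read 'a'  n15⇒n12 ·f
[11] read 'a'  n12⇒n2 ·f
[12] read 'c'  n2⇒n21  → match P6@[10:12]
[13] read 'd'  n21⇒n9 ·f
[14] read 'd'  n9⇒n10  → match P2@[13:14]
[15] read 'd'  n10⇒n10 ·f  → match P2@[14:15]
[16] read 'd'  n10⇒n10 ·f  → match P2@[15:16]
[17] read 'a'  n10⇒n1 ·f
[18] read 'a'  n1⇒n2
[19] read 'a'  n2⇒n3
[20] read 'c'  n3⇒n4  → match P0@[17:20],P6@[18:20]
[21] read 'b'  n4⇒n0 ·f
[22] read 'b'  n0⇒n0
[23] read 'a'  n0⇒n1
[24] read 'e'  n1⇒n11 ·f
[25] read 'b'  n11⇒n16
[26] read 'e'  n16⇒n17
[27] read 'a'  n17⇒n18
[28] read 'd'  n18⇒n19
[29] read 'd'  n19⇒n20  → match P2@[28:29],P5@[24:29]
[30] read 'd'  n20⇒n10 ·f  → match P2@[29:30]
[31] read 'd'  n10⇒n10 ·f  → match P2@[30:31]
[32] read 'd'  n10⇒n10 ·f  → match P2@[31:32]
[33] read 'e'  n10⇒n11 ·f
[34] read 'a'  n11⇒n12
[35] read 'c'  n12⇒n13
[36] read 'e'  n13⇒n14  → match P3@[33:36]
[37] read 'a'  n14⇒n12 ·f
[38] read 'b'  n12⇒n0 ·f
[39] read 'b'  n0⇒n0
[40] read 'c'  n0⇒n0
[41] read 'e'  n0⇒n11
[42] read 'a'  n11⇒n12
[43] read 'c'  n12⇒n13
[44] read 'e'  n13⇒n14  → match P3@[41:44]
[45] read 'c'  n14⇒n0 ·f
[46] read 'e'  n0⇒n11
[47] read 'a'  n11⇒n12
[48] read 'c'  n12⇒n13
[49] read 'e'  n13⇒n14  → match P3@[46:49]
[50] read 'a'  n14⇒n12 ·f
[51] read 'd'  n12⇒n5 ·f
[52] read 'a'  n5⇒n6
[53] read 'c'  n6⇒n7
[54] read 'a'  n7⇒n8  → match P1@[50:54]
[55] read 'a'  n8⇒n2 ·f
[56] read 'b'  n2⇒n0 ·f
[57] read 'c'  n0⇒n0
[58] read 'a'  n0⇒n1
[59] read 'a'  n1⇒n2
[60] read 'a'  n2⇒n3
[61] read 'e'  n3⇒n15  → match P4@[58:61]
[62] read 'e'  n15⇒n11 ·f
[63] read 'a'  n11⇒n12
[64] read 'c'  n12⇒n13
[65] read 'e'  n13⇒n14  → match P3@[62:65]
[66] read 'e'  n14⇒n11 ·f

All matches (sorted): [[2,6],[4,2],[5,2],[9,4],[12,6],[14,2],[15,2],[16,2],[20,0],[20,6],[29,2],[29,5],[30,2],[31,2],[32,2],[36,3],[44,3],[49,3],[54,1],[61,4],[65,3]]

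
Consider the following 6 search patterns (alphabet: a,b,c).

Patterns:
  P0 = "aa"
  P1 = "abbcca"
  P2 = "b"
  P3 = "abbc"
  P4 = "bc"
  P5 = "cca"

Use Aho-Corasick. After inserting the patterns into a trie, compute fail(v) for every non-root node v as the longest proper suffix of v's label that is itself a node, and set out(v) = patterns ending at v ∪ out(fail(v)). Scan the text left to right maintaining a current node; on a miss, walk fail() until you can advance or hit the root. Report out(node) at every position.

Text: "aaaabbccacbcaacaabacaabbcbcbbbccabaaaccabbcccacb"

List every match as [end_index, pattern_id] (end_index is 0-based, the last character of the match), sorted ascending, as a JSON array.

Build automaton:
Trie (insert patterns):
  n0 'ε': a→1 b→8 c→10
  n1 'a': a→2 b→3
  n2 'aa': ·  ←P0
  n3 'ab': b→4
  n4 'abb': c→5
  n5 'abbc': c→6  ←P3
  n6 'abbcc': a→7
  n7 'abbcca': ·  ←P1
  n8 'b': c→9  ←P2
  n9 'bc': ·  ←P4
  n10 'c': c→11
  n11 'cc': a→12
  n12 'cca': ·  ←P5

Failure links (BFS by depth):
  fail(1) 'a': from fail(0)=0 chase 'a': 0 ⇒ 0;  out=∅∪out(0)=∅
  fail(8) 'b': from fail(0)=0 chase 'b': 0 ⇒ 0;  out={2}∪out(0)={2}
  fail(10) 'c': from fail(0)=0 chase 'c': 0 ⇒ 0;  out=∅∪out(0)=∅
  fail(2) 'aa': from fail(1)=0 chase 'a': 0 ⇒ 1;  out={0}∪out(1)={0}
  fail(3) 'ab': from fail(1)=0 chase 'b': 0 ⇒ 8;  out=∅∪out(8)={2}
  fail(9) 'bc': from fail(8)=0 chase 'c': 0 ⇒ 10;  out={4}∪out(10)={4}
  fail(11) 'cc': from fail(10)=0 chase 'c': 0 ⇒ 10;  out=∅∪out(10)=∅
  fail(4) 'abb': from fail(3)=8 chase 'b': 8→0 ⇒ 8;  out=∅∪out(8)={2}
  fail(12) 'cca': from fail(11)=10 chase 'a': 10→0 ⇒ 1;  out={5}∪out(1)={5}
  fail(5) 'abbc': from fail(4)=8 chase 'c': 8 ⇒ 9;  out={3}∪out(9)={3,4}
  fail(6) 'abbcc': from fail(5)=9 chase 'c': 9→10 ⇒ 11;  out=∅∪out(11)=∅
  fail(7) 'abbcca': from fail(6)=11 chase 'a': 11 ⇒ 12;  out={1}∪out(12)={1,5}

Text stream:
pos 0 'a': at 1
pos 1 'a': at 2  emit P0@[0:1]
pos 2 'a': at 2 (fail-walked)  emit P0@[1:2]
pos 3 'a': at 2 (fail-walked)  emit P0@[2:3]
pos 4 'b': at 3 (fail-walked)  emit P2@[4:4]
pos 5 'b': at 4  emit P2@[5:5]
pos 6 'c': at 5  emit P3@[3:6],P4@[5:6]
pos 7 'c': at 6
pos 8 'a': at 7  emit P1@[3:8],P5@[6:8]
pos 9 'c': at 10 (fail-walked)
pos 10 'b': at 8 (fail-walked)  emit P2@[10:10]
pos 11 'c': at 9  emit P4@[10:11]
pos 12 'a': at 1 (fail-walked)
pos 13 'a': at 2  emit P0@[12:13]
pos 14 'c': at 10 (fail-walked)
pos 15 'a': at 1 (fail-walked)
pos 16 'a': at 2  emit P0@[15:16]
pos 17 'b': at 3 (fail-walked)  emit P2@[17:17]
pos 18 'a': at 1 (fail-walked)
pos 19 'c': at 10 (fail-walked)
pos 20 'a': at 1 (fail-walked)
pos 21 'a': at 2  emit P0@[20:21]
pos 22 'b': at 3 (fail-walked)  emit P2@[22:22]
pos 23 'b': at 4  emit P2@[23:23]
pos 24 'c': at 5  emit P3@[21:24],P4@[23:24]
pos 25 'b': at 8 (fail-walked)  emit P2@[25:25]
pos 26 'c': at 9  emit P4@[25:26]
pos 27 'b': at 8 (fail-walked)  emit P2@[27:27]
pos 28 'b': at 8 (fail-walked)  emit P2@[28:28]
pos 29 'b': at 8 (fail-walked)  emit P2@[29:29]
pos 30 'c': at 9  emit P4@[29:30]
pos 31 'c': at 11 (fail-walked)
pos 32 'a': at 12  emit P5@[30:32]
pos 33 'b': at 3 (fail-walked)  emit P2@[33:33]
pos 34 'a': at 1 (fail-walked)
pos 35 'a': at 2  emit P0@[34:35]
pos 36 'a': at 2 (fail-walked)  emit P0@[35:36]
pos 37 'c': at 10 (fail-walked)
pos 38 'c': at 11
pos 39 'a': at 12  emit P5@[37:39]
pos 40 'b': at 3 (fail-walked)  emit P2@[40:40]
pos 41 'b': at 4  emit P2@[41:41]
pos 42 'c': at 5  emit P3@[39:42],P4@[41:42]
pos 43 'c': at 6
pos 44 'c': at 11 (fail-walked)
pos 45 'a': at 12  emit P5@[43:45]
pos 46 'c': at 10 (fail-walked)
pos 47 'b': at 8 (fail-walked)  emit P2@[47:47]

Result: [[1,0],[2,0],[3,0],[4,2],[5,2],[6,3],[6,4],[8,1],[8,5],[10,2],[11,4],[13,0],[16,0],[17,2],[21,0],[22,2],[23,2],[24,3],[24,4],[25,2],[26,4],[27,2],[28,2],[29,2],[30,4],[32,5],[33,2],[35,0],[36,0],[39,5],[40,2],[41,2],[42,3],[42,4],[45,5],[47,2]]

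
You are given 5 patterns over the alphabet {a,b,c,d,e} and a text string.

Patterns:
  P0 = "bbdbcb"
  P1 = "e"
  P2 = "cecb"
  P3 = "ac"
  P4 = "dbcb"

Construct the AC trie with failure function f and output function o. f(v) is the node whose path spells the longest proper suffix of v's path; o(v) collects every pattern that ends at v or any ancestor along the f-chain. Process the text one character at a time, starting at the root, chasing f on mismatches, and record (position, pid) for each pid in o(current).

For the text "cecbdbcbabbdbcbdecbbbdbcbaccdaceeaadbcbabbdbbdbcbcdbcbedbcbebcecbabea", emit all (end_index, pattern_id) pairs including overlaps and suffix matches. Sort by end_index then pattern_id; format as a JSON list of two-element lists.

Build:
Trie (insert patterns):
  n0 'ε': a→12 b→1 c→8 d→14 e→7
  n1 'b': b→2
  n2 'bb': d→3
  n3 'bbd': b→4
  n4 'bbdb': c→5
  n5 'bbdbc': b→6
  n6 'bbdbcb': ·  [P0 ends]
  n7 'e': ·  [P1 ends]
  n8 'c': e→9
  n9 'ce': c→10
  n10 'cec': b→11
  n11 'cecb': ·  [P2 ends]
  n12 'a': c→13
  n13 'ac': ·  [P3 ends]
  n14 'd': b→15
  n15 'db': c→16
  n16 'dbc': b→17
  n17 'dbcb': ·  [P4 ends]

BFS fail/out derivation:
  n1('b'): parent n0 fail=0; on 'b' 0 → fail=0;  out ∅∪∅=∅
  n7('e'): parent n0 fail=0; on 'e' 0 → fail=0;  out {1}∪∅={1}
  n8('c'): parent n0 fail=0; on 'c' 0 → fail=0;  out ∅∪∅=∅
  n12('a'): parent n0 fail=0; on 'a' 0 → fail=0;  out ∅∪∅=∅
  n14('d'): parent n0 fail=0; on 'd' 0 → fail=0;  out ∅∪∅=∅
  n2('bb'): parent n1 fail=0; on 'b' 0 → fail=1;  out ∅∪∅=∅
  n9('ce'): parent n8 fail=0; on 'e' 0 → fail=7;  out ∅∪{1}={1}
  n13('ac'): parent n12 fail=0; on 'c' 0 → fail=8;  out {3}∪∅={3}
  n15('db'): parent n14 fail=0; on 'b' 0 → fail=1;  out ∅∪∅=∅
  n3('bbd'): parent n2 fail=1; on 'd' 1→0 → fail=14;  out ∅∪∅=∅
  n10('cec'): parent n9 fail=7; on 'c' 7→0 → fail=8;  out ∅∪∅=∅
  n16('dbc'): parent n15 fail=1; on 'c' 1→0 → fail=8;  out ∅∪∅=∅
  n4('bbdb'): parent n3 fail=14; on 'b' 14 → fail=15;  out ∅∪∅=∅
  n11('cecb'): parent n10 fail=8; on 'b' 8→0 → fail=1;  out {2}∪∅={2}
  n17('dbcb'): parent n16 fail=8; on 'b' 8→0 → fail=1;  out {4}∪∅={4}
  n5('bbdbc'): parent n4 fail=15; on 'c' 15 → fail=16;  out ∅∪∅=∅
  n6('bbdbcb'): parent n5 fail=16; on 'b' 16 → fail=17;  out {0}∪{4}={0,4}

Text stream:
i=0 'c': node 0→8
i=1 'e': node 8→9  emit P1@[1:1]
i=2 'c': node 9→10
i=3 'b': node 10→11  emit P2@[0:3]
i=4 'd': node 11→14 (via fail)
i=5 'b': node 14→15
i=6 'c': node 15→16
i=7 'b': node 16→17  emit P4@[4:7]
i=8 'a': node 17→12 (via fail)
i=9 'b': node 12→1 (via fail)
i=10 'b': node 1→2
i=11 'd': node 2→3
i=12 'b': node 3→4
i=13 'c': node 4→5
i=14 'b': node 5→6  emit P0@[9:14],P4@[11:14]
i=15 'd': node 6→14 (via fail)
i=16 'e': node 14→7 (via fail)  emit P1@[16:16]
i=17 'c': node 7→8 (via fail)
i=18 'b': node 8→1 (via fail)
i=19 'b': node 1→2
i=20 'b': node 2→2 (via fail)
i=21 'd': node 2→3
i=22 'b': node 3→4
i=23 'c': node 4→5
i=24 'b': node 5→6  emit P0@[19:24],P4@[21:24]
i=25 'a': node 6→12 (via fail)
i=26 'c': node 12→13  emit P3@[25:26]
i=27 'c': node 13→8 (via fail)
i=28 'd': node 8→14 (via fail)
i=29 'a': node 14→12 (via fail)
i=30 'c': node 12→13  emit P3@[29:30]
i=31 'e': node 13→9 (via fail)  emit P1@[31:31]
i=32 'e': node 9→7 (via fail)  emit P1@[32:32]
i=33 'a': node 7→12 (via fail)
i=34 'a': node 12→12 (via fail)
i=35 'd': node 12→14 (via fail)
i=36 'b': node 14→15
i=37 'c': node 15→16
i=38 'b': node 16→17  emit P4@[35:38]
i=39 'a': node 17→12 (via fail)
i=40 'b': node 12→1 (via fail)
i=41 'b': node 1→2
i=42 'd': node 2→3
i=43 'b': node 3→4
i=44 'b': node 4→2 (via fail)
i=45 'd': node 2→3
i=46 'b': node 3→4
i=47 'c': node 4→5
i=48 'b': node 5→6  emit P0@[43:48],P4@[45:48]
i=49 'c': node 6→8 (via fail)
i=50 'd': node 8→14 (via fail)
i=51 'b': node 14→15
i=52 'c': node 15→16
i=53 'b': node 16→17  emit P4@[50:53]
i=54 'e': node 17→7 (via fail)  emit P1@[54:54]
i=55 'd': node 7→14 (via fail)
i=56 'b': node 14→15
i=57 'c': node 15→16
i=58 'b': node 16→17  emit P4@[55:58]
i=59 'e': node 17→7 (via fail)  emit P1@[59:59]
i=60 'b': node 7→1 (via fail)
i=61 'c': node 1→8 (via fail)
i=62 'e': node 8→9  emit P1@[62:62]
i=63 'c': node 9→10
i=64 'b': node 10→11  emit P2@[61:64]
i=65 'a': node 11→12 (via fail)
i=66 'b': node 12→1 (via fail)
i=67 'e': node 1→7 (via fail)  emit P1@[67:67]
i=68 'a': node 7→12 (via fail)

Matches: [[1,1],[3,2],[7,4],[14,0],[14,4],[16,1],[24,0],[24,4],[26,3],[30,3],[31,1],[32,1],[38,4],[48,0],[48,4],[53,4],[54,1],[58,4],[59,1],[62,1],[64,2],[67,1]]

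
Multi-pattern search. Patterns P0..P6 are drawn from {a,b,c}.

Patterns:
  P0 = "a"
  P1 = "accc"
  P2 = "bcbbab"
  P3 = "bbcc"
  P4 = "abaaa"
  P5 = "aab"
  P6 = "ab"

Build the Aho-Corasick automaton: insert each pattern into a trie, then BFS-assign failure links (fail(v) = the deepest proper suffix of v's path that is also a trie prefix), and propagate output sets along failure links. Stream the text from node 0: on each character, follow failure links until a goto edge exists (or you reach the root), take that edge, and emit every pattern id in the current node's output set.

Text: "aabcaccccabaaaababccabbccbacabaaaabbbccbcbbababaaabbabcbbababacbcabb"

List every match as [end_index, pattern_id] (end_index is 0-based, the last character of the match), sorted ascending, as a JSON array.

Construct AC machine:
Trie (insert patterns):
  n0 'ε': a→1 b→5
  n1 'a': a→18 b→14 c→2  ←P0
  n2 'ac': c→3
  n3 'acc': c→4
  n4 'accc': ·  ←P1
  n5 'b': b→11 c→6
  n6 'bc': b→7
  n7 'bcb': b→8
  n8 'bcbb': a→9
  n9 'bcbba': b→10
  n10 'bcbbab': ·  ←P2
  n11 'bb': c→12
  n12 'bbc': c→13
  n13 'bbcc': ·  ←P3
  n14 'ab': a→15  ←P6
  n15 'aba': a→16
  n16 'abaa': a→17
  n17 'abaaa': ·  ←P4
  n18 'aa': b→19
  n19 'aab': ·  ←P5

BFS fail/out derivation:
  fail(1) 'a': from fail(0)=0 chase 'a': 0 ⇒ 0;  out={0}∪out(0)={0}
  fail(5) 'b': from fail(0)=0 chase 'b': 0 ⇒ 0;  out=∅∪out(0)=∅
  fail(2) 'ac': from fail(1)=0 chase 'c': 0 ⇒ 0;  out=∅∪out(0)=∅
  fail(6) 'bc': from fail(5)=0 chase 'c': 0 ⇒ 0;  out=∅∪out(0)=∅
  fail(11) 'bb': from fail(5)=0 chase 'b': 0 ⇒ 5;  out=∅∪out(5)=∅
  fail(14) 'ab': from fail(1)=0 chase 'b': 0 ⇒ 5;  out={6}∪out(5)={6}
  fail(18) 'aa': from fail(1)=0 chase 'a': 0 ⇒ 1;  out=∅∪out(1)={0}
  fail(3) 'acc': from fail(2)=0 chase 'c': 0 ⇒ 0;  out=∅∪out(0)=∅
  fail(7) 'bcb': from fail(6)=0 chase 'b': 0 ⇒ 5;  out=∅∪out(5)=∅
  fail(12) 'bbc': from fail(11)=5 chase 'c': 5 ⇒ 6;  out=∅∪out(6)=∅
  fail(15) 'aba': from fail(14)=5 chase 'a': 5→0 ⇒ 1;  out=∅∪out(1)={0}
  fail(19) 'aab': from fail(18)=1 chase 'b': 1 ⇒ 14;  out={5}∪out(14)={5,6}
  fail(4) 'accc': from fail(3)=0 chase 'c': 0 ⇒ 0;  out={1}∪out(0)={1}
  fail(8) 'bcbb': from fail(7)=5 chase 'b': 5 ⇒ 11;  out=∅∪out(11)=∅
  fail(13) 'bbcc': from fail(12)=6 chase 'c': 6→0 ⇒ 0;  out={3}∪out(0)={3}
  fail(16) 'abaa': from fail(15)=1 chase 'a': 1 ⇒ 18;  out=∅∪out(18)={0}
  fail(9) 'bcbba': from fail(8)=11 chase 'a': 11→5→0 ⇒ 1;  out=∅∪out(1)={0}
  fail(17) 'abaaa': from fail(16)=18 chase 'a': 18→1 ⇒ 18;  out={4}∪out(18)={0,4}
  fail(10) 'bcbbab': from fail(9)=1 chase 'b': 1 ⇒ 14;  out={2}∪out(14)={2,6}

Scan:
[0] read 'a'  n0⇒n1  emit P0@[0:0]
[1] read 'a'  n1⇒n18  emit P0@[1:1]
[2] read 'b'  n18⇒n19  emit P5@[0:2],P6@[1:2]
[3] read 'c'  n19⇒n6 ·f
[4] read 'a'  n6⇒n1 ·f  emit P0@[4:4]
[5] read 'c'  n1⇒n2
[6] read 'c'  n2⇒n3
[7] read 'c'  n3⇒n4  emit P1@[4:7]
[8] read 'c'  n4⇒n0 ·f
[9] read 'a'  n0⇒n1  emit P0@[9:9]
[10] read 'b'  n1⇒n14  emit P6@[9:10]
[11] read 'a'  n14⇒n15  emit P0@[11:11]
[12] read 'a'  n15⇒n16  emit P0@[12:12]
[13] read 'a'  n16⇒n17  emit P0@[13:13],P4@[9:13]
[14] read 'a'  n17⇒n18 ·f  emit P0@[14:14]
[15] read 'b'  n18⇒n19  emit P5@[13:15],P6@[14:15]
[16] read 'a'  n19⇒n15 ·f  emit P0@[16:16]
[17] read 'b'  n15⇒n14 ·f  emit P6@[16:17]
[18] read 'c'  n14⇒n6 ·f
[19] read 'c'  n6⇒n0 ·f
[20] read 'a'  n0⇒n1  emit P0@[20:20]
[21] read 'b'  n1⇒n14  emit P6@[20:21]
[22] read 'b'  n14⇒n11 ·f
[23] read 'c'  n11⇒n12
[24] read 'c'  n12⇒n13  emit P3@[21:24]
[25] read 'b'  n13⇒n5 ·f
[26] read 'a'  n5⇒n1 ·f  emit P0@[26:26]
[27] read 'c'  n1⇒n2
[28] read 'a'  n2⇒n1 ·f  emit P0@[28:28]
[29] read 'b'  n1⇒n14  emit P6@[28:29]
[30] read 'a'  n14⇒n15  emit P0@[30:30]
[31] read 'a'  n15⇒n16  emit P0@[31:31]
[32] read 'a'  n16⇒n17  emit P0@[32:32],P4@[28:32]
[33] read 'a'  n17⇒n18 ·f  emit P0@[33:33]
[34] read 'b'  n18⇒n19  emit P5@[32:34],P6@[33:34]
[35] read 'b'  n19⇒n11 ·f
[36] read 'b'  n11⇒n11 ·f
[37] read 'c'  n11⇒n12
[38] read 'c'  n12⇒n13  emit P3@[35:38]
[39] read 'b'  n13⇒n5 ·f
[40] read 'c'  n5⇒n6
[41] read 'b'  n6⇒n7
[42] read 'b'  n7⇒n8
[43] read 'a'  n8⇒n9  emit P0@[43:43]
[44] read 'b'  n9⇒n10  emit P2@[39:44],P6@[43:44]
[45] read 'a'  n10⇒n15 ·f  emit P0@[45:45]
[46] read 'b'  n15⇒n14 ·f  emit P6@[45:46]
[47] read 'a'  n14⇒n15  emit P0@[47:47]
[48] read 'a'  n15⇒n16  emit P0@[48:48]
[49] read 'a'  n16⇒n17  emit P0@[49:49],P4@[45:49]
[50] read 'b'  n17⇒n19 ·f  emit P5@[48:50],P6@[49:50]
[51] read 'b'  n19⇒n11 ·f
[52] read 'a'  n11⇒n1 ·f  emit P0@[52:52]
[53] read 'b'  n1⇒n14  emit P6@[52:53]
[54] read 'c'  n14⇒n6 ·f
[55] read 'b'  n6⇒n7
[56] read 'b'  n7⇒n8
[57] read 'a'  n8⇒n9  emit P0@[57:57]
[58] read 'b'  n9⇒n10  emit P2@[53:58],P6@[57:58]
[59] read 'a'  n10⇒n15 ·f  emit P0@[59:59]
[60] read 'b'  n15⇒n14 ·f  emit P6@[59:60]
[61] read 'a'  n14⇒n15  emit P0@[61:61]
[62] read 'c'  n15⇒n2 ·f
[63] read 'b'  n2⇒n5 ·f
[64] read 'c'  n5⇒n6
[65] read 'a'  n6⇒n1 ·f  emit P0@[65:65]
[66] read 'b'  n1⇒n14  emit P6@[65:66]
[67] read 'b'  n14⇒n11 ·f

Matches: [[0,0],[1,0],[2,5],[2,6],[4,0],[7,1],[9,0],[10,6],[11,0],[12,0],[13,0],[13,4],[14,0],[15,5],[15,6],[16,0],[17,6],[20,0],[21,6],[24,3],[26,0],[28,0],[29,6],[30,0],[31,0],[32,0],[32,4],[33,0],[34,5],[34,6],[38,3],[43,0],[44,2],[44,6],[45,0],[46,6],[47,0],[48,0],[49,0],[49,4],[50,5],[50,6],[52,0],[53,6],[57,0],[58,2],[58,6],[59,0],[60,6],[61,0],[65,0],[66,6]]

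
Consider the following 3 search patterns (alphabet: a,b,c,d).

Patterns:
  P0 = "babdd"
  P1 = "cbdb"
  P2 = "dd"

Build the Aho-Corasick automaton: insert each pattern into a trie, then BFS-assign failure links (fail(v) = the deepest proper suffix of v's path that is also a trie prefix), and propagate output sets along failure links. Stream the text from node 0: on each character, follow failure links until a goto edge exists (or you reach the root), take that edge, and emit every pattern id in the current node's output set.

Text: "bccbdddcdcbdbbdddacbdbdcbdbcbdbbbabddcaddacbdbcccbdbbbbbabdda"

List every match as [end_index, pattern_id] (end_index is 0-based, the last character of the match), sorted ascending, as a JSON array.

Build:
Trie (insert patterns):
  n0 'ε': b→1 c→6 d→10
  n1 'b': a→2
  n2 'ba': b→3
  n3 'bab': d→4
  n4 'babd': d→5
  n5 'babdd': ·  [P0 ends]
  n6 'c': b→7
  n7 'cb': d→8
  n8 'cbd': b→9
  n9 'cbdb': ·  [P1 ends]
  n10 'd': d→11
  n11 'dd': ·  [P2 ends]

BFS fail/out derivation:
  fail(1) 'b': from fail(0)=0 chase 'b': 0 ⇒ 0;  out=∅∪out(0)=∅
  fail(6) 'c': from fail(0)=0 chase 'c': 0 ⇒ 0;  out=∅∪out(0)=∅
  fail(10) 'd': from fail(0)=0 chase 'd': 0 ⇒ 0;  out=∅∪out(0)=∅
  fail(2) 'ba': from fail(1)=0 chase 'a': 0 ⇒ 0;  out=∅∪out(0)=∅
  fail(7) 'cb': from fail(6)=0 chase 'b': 0 ⇒ 1;  out=∅∪out(1)=∅
  fail(11) 'dd': from fail(10)=0 chase 'd': 0 ⇒ 10;  out={2}∪out(10)={2}
  fail(3) 'bab': from fail(2)=0 chase 'b': 0 ⇒ 1;  out=∅∪out(1)=∅
  fail(8) 'cbd': from fail(7)=1 chase 'd': 1→0 ⇒ 10;  out=∅∪out(10)=∅
  fail(4) 'babd': from fail(3)=1 chase 'd': 1→0 ⇒ 10;  out=∅∪out(10)=∅
  fail(9) 'cbdb': from fail(8)=10 chase 'b': 10→0 ⇒ 1;  out={1}∪out(1)={1}
  fail(5) 'babdd': from fail(4)=10 chase 'd': 10 ⇒ 11;  out={0}∪out(11)={0,2}

Run:
[0] read 'b'  n0⇒n1
[1] read 'c'  n1⇒n6 (fail-walked)
[2] read 'c'  n6⇒n6 (fail-walked)
[3] read 'b'  n6⇒n7
[4] read 'd'  n7⇒n8
[5] read 'd'  n8⇒n11 (fail-walked)  ** P2@[4:5]
[6] read 'd'  n11⇒n11 (fail-walked)  ** P2@[5:6]
[7] read 'c'  n11⇒n6 (fail-walked)
[8] read 'd'  n6⇒n10 (fail-walked)
[9] read 'c'  n10⇒n6 (fail-walked)
[10] read 'b'  n6⇒n7
[11] read 'd'  n7⇒n8
[12] read 'b'  n8⇒n9  ** P1@[9:12]
[13] read 'b'  n9⇒n1 (fail-walked)
[14] read 'd'  n1⇒n10 (fail-walked)
[15] read 'd'  n10⇒n11  ** P2@[14:15]
[16] read 'd'  n11⇒n11 (fail-walked)  ** P2@[15:16]
[17] read 'a'  n11⇒n0 (fail-walked)
[18] read 'c'  n0⇒n6
[19] read 'b'  n6⇒n7
[20] read 'd'  n7⇒n8
[21] read 'b'  n8⇒n9  ** P1@[18:21]
[22] read 'd'  n9⇒n10 (fail-walked)
[23] read 'c'  n10⇒n6 (fail-walked)
[24] read 'b'  n6⇒n7
[25] read 'd'  n7⇒n8
[26] read 'b'  n8⇒n9  ** P1@[23:26]
[27] read 'c'  n9⇒n6 (fail-walked)
[28] read 'b'  n6⇒n7
[29] read 'd'  n7⇒n8
[30] read 'b'  n8⇒n9  ** P1@[27:30]
[31] read 'b'  n9⇒n1 (fail-walked)
[32] read 'b'  n1⇒n1 (fail-walked)
[33] read 'a'  n1⇒n2
[34] read 'b'  n2⇒n3
[35] read 'd'  n3⇒n4
[36] read 'd'  n4⇒n5  ** P0@[32:36],P2@[35:36]
[37] read 'c'  n5⇒n6 (fail-walked)
[38] read 'a'  n6⇒n0 (fail-walked)
[39] read 'd'  n0⇒n10
[40] read 'd'  n10⇒n11  ** P2@[39:40]
[41] read 'a'  n11⇒n0 (fail-walked)
[42] read 'c'  n0⇒n6
[43] read 'b'  n6⇒n7
[44] read 'd'  n7⇒n8
[45] read 'b'  n8⇒n9  ** P1@[42:45]
[46] read 'c'  n9⇒n6 (fail-walked)
[47] read 'c'  n6⇒n6 (fail-walked)
[48] read 'c'  n6⇒n6 (fail-walked)
[49] read 'b'  n6⇒n7
[50] read 'd'  n7⇒n8
[51] read 'b'  n8⇒n9  ** P1@[48:51]
[52] read 'b'  n9⇒n1 (fail-walked)
[53] read 'b'  n1⇒n1 (fail-walked)
[54] read 'b'  n1⇒n1 (fail-walked)
[55] read 'b'  n1⇒n1 (fail-walked)
[56] read 'a'  n1⇒n2
[57] read 'b'  n2⇒n3
[58] read 'd'  n3⇒n4
[59] read 'd'  n4⇒n5  ** P0@[55:59],P2@[58:59]
[60] read 'a'  n5⇒n0 (fail-walked)

All matches (sorted): [[5,2],[6,2],[12,1],[15,2],[16,2],[21,1],[26,1],[30,1],[36,0],[36,2],[40,2],[45,1],[51,1],[59,0],[59,2]]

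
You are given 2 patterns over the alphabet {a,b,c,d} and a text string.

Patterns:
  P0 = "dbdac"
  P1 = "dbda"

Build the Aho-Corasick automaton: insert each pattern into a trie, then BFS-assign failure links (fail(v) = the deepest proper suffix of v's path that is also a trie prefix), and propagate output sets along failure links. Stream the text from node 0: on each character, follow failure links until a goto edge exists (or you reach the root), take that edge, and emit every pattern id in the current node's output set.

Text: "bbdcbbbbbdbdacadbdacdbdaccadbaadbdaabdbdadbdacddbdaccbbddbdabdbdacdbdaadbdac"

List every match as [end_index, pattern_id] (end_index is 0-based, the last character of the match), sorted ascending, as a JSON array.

Build automaton:
Trie nodes:
  n0 'ε': d→1
  n1 'd': b→2
  n2 'db': d→3
  n3 'dbd': a→4
  n4 'dbda': c→5  [P1 ends]
  n5 'dbdac': ·  [P0 ends]

BFS fail/out derivation:
  n1('d'): parent n0 fail=0; on 'd' 0 → fail=0;  out ∅∪∅=∅
  n2('db'): parent n1 fail=0; on 'b' 0 → fail=0;  out ∅∪∅=∅
  n3('dbd'): parent n2 fail=0; on 'd' 0 → fail=1;  out ∅∪∅=∅
  n4('dbda'): parent n3 fail=1; on 'a' 1→0 → fail=0;  out {1}∪∅={1}
  n5('dbdac'): parent n4 fail=0; on 'c' 0 → fail=0;  out {0}∪∅={0}

Scan:
[0] read 'b'  n0⇒n0
[1] read 'b'  n0⇒n0
[2] read 'd'  n0⇒n1
[3] read 'c'  n1⇒n0 (fail-walked)
[4] read 'b'  n0⇒n0
[5] read 'b'  n0⇒n0
[6] read 'b'  n0⇒n0
[7] read 'b'  n0⇒n0
[8] read 'b'  n0⇒n0
[9] read 'd'  n0⇒n1
[10] read 'b'  n1⇒n2
[11] read 'd'  n2⇒n3
[12] read 'a'  n3⇒n4  ** P1@[9:12]
[13] read 'c'  n4⇒n5  ** P0@[9:13]
[14] read 'a'  n5⇒n0 (fail-walked)
[15] read 'd'  n0⇒n1
[16] read 'b'  n1⇒n2
[17] read 'd'  n2⇒n3
[18] read 'a'  n3⇒n4  ** P1@[15:18]
[19] read 'c'  n4⇒n5  ** P0@[15:19]
[20] read 'd'  n5⇒n1 (fail-walked)
[21] read 'b'  n1⇒n2
[22] read 'd'  n2⇒n3
[23] read 'a'  n3⇒n4  ** P1@[20:23]
[24] read 'c'  n4⇒n5  ** P0@[20:24]
[25] read 'c'  n5⇒n0 (fail-walked)
[26] read 'a'  n0⇒n0
[27] read 'd'  n0⇒n1
[28] read 'b'  n1⇒n2
[29] read 'a'  n2⇒n0 (fail-walked)
[30] read 'a'  n0⇒n0
[31] read 'd'  n0⇒n1
[32] read 'b'  n1⇒n2
[33] read 'd'  n2⇒n3
[34] read 'a'  n3⇒n4  ** P1@[31:34]
[35] read 'a'  n4⇒n0 (fail-walked)
[36] read 'b'  n0⇒n0
[37] read 'd'  n0⇒n1
[38] read 'b'  n1⇒n2
[39] read 'd'  n2⇒n3
[40] read 'a'  n3⇒n4  ** P1@[37:40]
[41] read 'd'  n4⇒n1 (fail-walked)
[42] read 'b'  n1⇒n2
[43] read 'd'  n2⇒n3
[44] read 'a'  n3⇒n4  ** P1@[41:44]
[45] read 'c'  n4⇒n5  ** P0@[41:45]
[46] read 'd'  n5⇒n1 (fail-walked)
[47] read 'd'  n1⇒n1 (fail-walked)
[48] read 'b'  n1⇒n2
[49] read 'd'  n2⇒n3
[50] read 'a'  n3⇒n4  ** P1@[47:50]
[51] read 'c'  n4⇒n5  ** P0@[47:51]
[52] read 'c'  n5⇒n0 (fail-walked)
[53] read 'b'  n0⇒n0
[54] read 'b'  n0⇒n0
[55] read 'd'  n0⇒n1
[56] read 'd'  n1⇒n1 (fail-walked)
[57] read 'b'  n1⇒n2
[58] read 'd'  n2⇒n3
[59] read 'a'  n3⇒n4  ** P1@[56:59]
[60] read 'b'  n4⇒n0 (fail-walked)
[61] read 'd'  n0⇒n1
[62] read 'b'  n1⇒n2
[63] read 'd'  n2⇒n3
[64] read 'a'  n3⇒n4  ** P1@[61:64]
[65] read 'c'  n4⇒n5  ** P0@[61:65]
[66] read 'd'  n5⇒n1 (fail-walked)
[67] read 'b'  n1⇒n2
[68] read 'd'  n2⇒n3
[69] read 'a'  n3⇒n4  ** P1@[66:69]
[70] read 'a'  n4⇒n0 (fail-walked)
[71] read 'd'  n0⇒n1
[72] read 'b'  n1⇒n2
[73] read 'd'  n2⇒n3
[74] read 'a'  n3⇒n4  ** P1@[71:74]
[75] read 'c'  n4⇒n5  ** P0@[71:75]

Matches: [[12,1],[13,0],[18,1],[19,0],[23,1],[24,0],[34,1],[40,1],[44,1],[45,0],[50,1],[51,0],[59,1],[64,1],[65,0],[69,1],[74,1],[75,0]]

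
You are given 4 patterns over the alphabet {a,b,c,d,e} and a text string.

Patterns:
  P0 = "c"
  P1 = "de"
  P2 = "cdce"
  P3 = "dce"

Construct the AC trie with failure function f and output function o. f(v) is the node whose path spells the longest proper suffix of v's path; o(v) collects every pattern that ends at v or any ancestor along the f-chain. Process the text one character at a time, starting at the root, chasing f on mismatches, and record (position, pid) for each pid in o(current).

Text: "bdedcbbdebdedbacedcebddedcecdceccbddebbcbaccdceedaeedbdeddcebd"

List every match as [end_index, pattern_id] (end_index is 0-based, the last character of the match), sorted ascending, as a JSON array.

Build:
Trie (insert patterns):
  n0 'ε': c→1 d→2
  n1 'c': d→4  ←P0
  n2 'd': c→7 e→3
  n3 'de': ·  ←P1
  n4 'cd': c→5
  n5 'cdc': e→6
  n6 'cdce': ·  ←P2
  n7 'dc': e→8
  n8 'dce': ·  ←P3

BFS fail/out derivation:
  n1('c'): parent n0 fail=0; on 'c' 0 → fail=0;  out {0}∪∅={0}
  n2('d'): parent n0 fail=0; on 'd' 0 → fail=0;  out ∅∪∅=∅
  n3('de'): parent n2 fail=0; on 'e' 0 → fail=0;  out {1}∪∅={1}
  n4('cd'): parent n1 fail=0; on 'd' 0 → fail=2;  out ∅∪∅=∅
  n7('dc'): parent n2 fail=0; on 'c' 0 → fail=1;  out ∅∪{0}={0}
  n5('cdc'): parent n4 fail=2; on 'c' 2 → fail=7;  out ∅∪{0}={0}
  n8('dce'): parent n7 fail=1; on 'e' 1→0 → fail=0;  out {3}∪∅={3}
  n6('cdce'): parent n5 fail=7; on 'e' 7 → fail=8;  out {2}∪{3}={2,3}

Text stream:
pos 0 'b': at 0
pos 1 'd': at 2
pos 2 'e': at 3  emit P1@[1:2]
pos 3 'd': at 2 ·f
pos 4 'c': at 7  emit P0@[4:4]
pos 5 'b': at 0 ·f
pos 6 'b': at 0
pos 7 'd': at 2
pos 8 'e': at 3  emit P1@[7:8]
pos 9 'b': at 0 ·f
pos 10 'd': at 2
pos 11 'e': at 3  emit P1@[10:11]
pos 12 'd': at 2 ·f
pos 13 'b': at 0 ·f
pos 14 'a': at 0
pos 15 'c': at 1  emit P0@[15:15]
pos 16 'e': at 0 ·f
pos 17 'd': at 2
pos 18 'c': at 7  emit P0@[18:18]
pos 19 'e': at 8  emit P3@[17:19]
pos 20 'b': at 0 ·f
pos 21 'd': at 2
pos 22 'd': at 2 ·f
pos 23 'e': at 3  emit P1@[22:23]
pos 24 'd': at 2 ·f
pos 25 'c': at 7  emit P0@[25:25]
pos 26 'e': at 8  emit P3@[24:26]
pos 27 'c': at 1 ·f  emit P0@[27:27]
pos 28 'd': at 4
pos 29 'c': at 5  emit P0@[29:29]
pos 30 'e': at 6  emit P2@[27:30],P3@[28:30]
pos 31 'c': at 1 ·f  emit P0@[31:31]
pos 32 'c': at 1 ·f  emit P0@[32:32]
pos 33 'b': at 0 ·f
pos 34 'd': at 2
pos 35 'd': at 2 ·f
pos 36 'e': at 3  emit P1@[35:36]
pos 37 'b': at 0 ·f
pos 38 'b': at 0
pos 39 'c': at 1  emit P0@[39:39]
pos 40 'b': at 0 ·f
pos 41 'a': at 0
pos 42 'c': at 1  emit P0@[42:42]
pos 43 'c': at 1 ·f  emit P0@[43:43]
pos 44 'd': at 4
pos 45 'c': at 5  emit P0@[45:45]
pos 46 'e': at 6  emit P2@[43:46],P3@[44:46]
pos 47 'e': at 0 ·f
pos 48 'd': at 2
pos 49 'a': at 0 ·f
pos 50 'e': at 0
pos 51 'e': at 0
pos 52 'd': at 2
pos 53 'b': at 0 ·f
pos 54 'd': at 2
pos 55 'e': at 3  emit P1@[54:55]
pos 56 'd': at 2 ·f
pos 57 'd': at 2 ·f
pos 58 'c': at 7  emit P0@[58:58]
pos 59 'e': at 8  emit P3@[57:59]
pos 60 'b': at 0 ·f
pos 61 'd': at 2

Result: [[2,1],[4,0],[8,1],[11,1],[15,0],[18,0],[19,3],[23,1],[25,0],[26,3],[27,0],[29,0],[30,2],[30,3],[31,0],[32,0],[36,1],[39,0],[42,0],[43,0],[45,0],[46,2],[46,3],[55,1],[58,0],[59,3]]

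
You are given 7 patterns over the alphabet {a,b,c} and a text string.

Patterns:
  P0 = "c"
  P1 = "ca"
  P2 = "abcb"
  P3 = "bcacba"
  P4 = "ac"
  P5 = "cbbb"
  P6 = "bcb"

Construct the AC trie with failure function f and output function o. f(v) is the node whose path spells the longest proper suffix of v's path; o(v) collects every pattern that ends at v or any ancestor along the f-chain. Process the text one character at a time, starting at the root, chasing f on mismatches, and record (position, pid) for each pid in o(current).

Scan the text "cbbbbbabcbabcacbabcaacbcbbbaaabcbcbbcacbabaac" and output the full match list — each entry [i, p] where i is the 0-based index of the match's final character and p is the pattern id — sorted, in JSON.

Build:
Trie nodes:
  0='ε' goto a→3 b→7 c→1
  1='c' goto a→2 b→14  ←P0
  2='ca' goto ·  ←P1
  3='a' goto b→4 c→13
  4='ab' goto c→5
  5='abc' goto b→6
  6='abcb' goto ·  ←P2
  7='b' goto c→8
  8='bc' goto a→9 b→17
  9='bca' goto c→10
  10='bcac' goto b→11
  11='bcacb' goto a→12
  12='bcacba' goto ·  ←P3
  13='ac' goto ·  ←P4
  14='cb' goto b→15
  15='cbb' goto b→16
  16='cbbb' goto ·  ←P5
  17='bcb' goto ·  ←P6

Failure links (BFS by depth):
  n1('c'): parent n0 fail=0; on 'c' 0 → fail=0;  out {0}∪∅={0}
  n3('a'): parent n0 fail=0; on 'a' 0 → fail=0;  out ∅∪∅=∅
  n7('b'): parent n0 fail=0; on 'b' 0 → fail=0;  out ∅∪∅=∅
  n2('ca'): parent n1 fail=0; on 'a' 0 → fail=3;  out {1}∪∅={1}
  n4('ab'): parent n3 fail=0; on 'b' 0 → fail=7;  out ∅∪∅=∅
  n8('bc'): parent n7 fail=0; on 'c' 0 → fail=1;  out ∅∪{0}={0}
  n13('ac'): parent n3 fail=0; on 'c' 0 → fail=1;  out {4}∪{0}={0,4}
  n14('cb'): parent n1 fail=0; on 'b' 0 → fail=7;  out ∅∪∅=∅
  n5('abc'): parent n4 fail=7; on 'c' 7 → fail=8;  out ∅∪{0}={0}
  n9('bca'): parent n8 fail=1; on 'a' 1 → fail=2;  out ∅∪{1}={1}
  n15('cbb'): parent n14 fail=7; on 'b' 7→0 → fail=7;  out ∅∪∅=∅
  n17('bcb'): parent n8 fail=1; on 'b' 1 → fail=14;  out {6}∪∅={6}
  n6('abcb'): parent n5 fail=8; on 'b' 8 → fail=17;  out {2}∪{6}={2,6}
  n10('bcac'): parent n9 fail=2; on 'c' 2→3 → fail=13;  out ∅∪{0,4}={0,4}
  n16('cbbb'): parent n15 fail=7; on 'b' 7→0 → fail=7;  out {5}∪∅={5}
  n11('bcacb'): parent n10 fail=13; on 'b' 13→1 → fail=14;  out ∅∪∅=∅
  n12('bcacba'): parent n11 fail=14; on 'a' 14→7→0 → fail=3;  out {3}∪∅={3}

Run:
pos 0 'c': at 1  emit P0@[0:0]
pos 1 'b': at 14
pos 2 'b': at 15
pos 3 'b': at 16  emit P5@[0:3]
pos 4 'b': at 7 ·f
pos 5 'b': at 7 ·f
pos 6 'a': at 3 ·f
pos 7 'b': at 4
pos 8 'c': at 5  emit P0@[8:8]
pos 9 'b': at 6  emit P2@[6:9],P6@[7:9]
pos 10 'a': at 3 ·f
pos 11 'b': at 4
pos 12 'c': at 5  emit P0@[12:12]
pos 13 'a': at 9 ·f  emit P1@[12:13]
pos 14 'c': at 10  emit P0@[14:14],P4@[13:14]
pos 15 'b': at 11
pos 16 'a': at 12  emit P3@[11:16]
pos 17 'b': at 4 ·f
pos 18 'c': at 5  emit P0@[18:18]
pos 19 'a': at 9 ·f  emit P1@[18:19]
pos 20 'a': at 3 ·f
pos 21 'c': at 13  emit P0@[21:21],P4@[20:21]
pos 22 'b': at 14 ·f
pos 23 'c': at 8 ·f  emit P0@[23:23]
pos 24 'b': at 17  emit P6@[22:24]
pos 25 'b': at 15 ·f
pos 26 'b': at 16  emit P5@[23:26]
pos 27 'a': at 3 ·f
pos 28 'a': at 3 ·f
pos 29 'a': at 3 ·f
pos 30 'b': at 4
pos 31 'c': at 5  emit P0@[31:31]
pos 32 'b': at 6  emit P2@[29:32],P6@[30:32]
pos 33 'c': at 8 ·f  emit P0@[33:33]
pos 34 'b': at 17  emit P6@[32:34]
pos 35 'b': at 15 ·f
pos 36 'c': at 8 ·f  emit P0@[36:36]
pos 37 'a': at 9  emit P1@[36:37]
pos 38 'c': at 10  emit P0@[38:38],P4@[37:38]
pos 39 'b': at 11
pos 40 'a': at 12  emit P3@[35:40]
pos 41 'b': at 4 ·f
pos 42 'a': at 3 ·f
pos 43 'a': at 3 ·f
pos 44 'c': at 13  emit P0@[44:44],P4@[43:44]

All matches (sorted): [[0,0],[3,5],[8,0],[9,2],[9,6],[12,0],[13,1],[14,0],[14,4],[16,3],[18,0],[19,1],[21,0],[21,4],[23,0],[24,6],[26,5],[31,0],[32,2],[32,6],[33,0],[34,6],[36,0],[37,1],[38,0],[38,4],[40,3],[44,0],[44,4]]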